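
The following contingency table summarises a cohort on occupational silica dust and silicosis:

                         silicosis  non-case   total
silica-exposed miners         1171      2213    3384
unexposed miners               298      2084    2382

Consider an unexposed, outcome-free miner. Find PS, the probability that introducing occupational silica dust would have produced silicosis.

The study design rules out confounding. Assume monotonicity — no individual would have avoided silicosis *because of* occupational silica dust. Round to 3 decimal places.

PS ≈ 0.253

p₁ = P(outcome | exposed) = 1171/3384 = 0.34604
p₀ = P(outcome | unexposed) = 298/2382 = 0.1251
Under exogeneity and monotonicity, PS = (p₁ − p₀)/(1 − p₀).
PS = (0.34604 − 0.1251) / 0.8749 ≈ 0.2525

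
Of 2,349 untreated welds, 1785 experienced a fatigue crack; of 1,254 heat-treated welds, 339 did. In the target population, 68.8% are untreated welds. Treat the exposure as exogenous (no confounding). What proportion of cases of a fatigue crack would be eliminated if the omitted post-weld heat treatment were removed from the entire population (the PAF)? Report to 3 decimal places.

p₁ = P(outcome | exposed) = 1785/2349 = 0.7599
p₀ = P(outcome | unexposed) = 339/1254 = 0.27033
Overall risk P(Y=1) = π·p₁ + (1−π)·p₀ = 0.688×0.7599 + 0.312×0.27033 = 0.60715.
Under exogeneity, PAF = [P(Y=1) − p₀] / P(Y=1).
PAF = (0.60715 − 0.27033) / 0.60715 ≈ 0.5548

PAF ≈ 0.555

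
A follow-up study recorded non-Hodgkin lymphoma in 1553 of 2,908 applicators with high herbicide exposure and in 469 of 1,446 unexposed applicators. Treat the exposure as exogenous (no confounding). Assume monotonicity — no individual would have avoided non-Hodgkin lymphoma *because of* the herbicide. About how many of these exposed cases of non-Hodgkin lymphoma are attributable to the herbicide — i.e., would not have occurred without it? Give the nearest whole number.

p₁ = P(outcome | exposed) = 1553/2908 = 0.53404
p₀ = P(outcome | unexposed) = 469/1446 = 0.32434
PN = (p₁ − p₀)/p₁ = (0.53404 − 0.32434) / 0.53404 ≈ 0.39267.
Attributable cases ≈ PN × (exposed cases) = 0.39267 × 1553 ≈ 609.81.

about 610 cases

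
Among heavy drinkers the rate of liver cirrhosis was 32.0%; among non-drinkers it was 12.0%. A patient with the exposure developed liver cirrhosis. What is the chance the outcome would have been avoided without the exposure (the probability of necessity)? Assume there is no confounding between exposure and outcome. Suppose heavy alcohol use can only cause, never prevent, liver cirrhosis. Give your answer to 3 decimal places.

p₁ = 0.32, p₀ = 0.12.
Under exogeneity and monotonicity, PN = (p₁ − p₀) / p₁.
PN = (0.32 − 0.12) / 0.32 = 0.2 / 0.32 ≈ 0.6250

PN ≈ 0.625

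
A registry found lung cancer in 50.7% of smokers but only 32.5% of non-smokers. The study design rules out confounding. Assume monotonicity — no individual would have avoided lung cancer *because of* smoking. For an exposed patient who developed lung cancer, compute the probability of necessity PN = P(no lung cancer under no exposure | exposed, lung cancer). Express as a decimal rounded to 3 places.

p₁ = 0.507, p₀ = 0.325.
Under exogeneity and monotonicity, PN = (p₁ − p₀) / p₁.
PN = (0.507 − 0.325) / 0.507 = 0.182 / 0.507 ≈ 0.3590

PN ≈ 0.359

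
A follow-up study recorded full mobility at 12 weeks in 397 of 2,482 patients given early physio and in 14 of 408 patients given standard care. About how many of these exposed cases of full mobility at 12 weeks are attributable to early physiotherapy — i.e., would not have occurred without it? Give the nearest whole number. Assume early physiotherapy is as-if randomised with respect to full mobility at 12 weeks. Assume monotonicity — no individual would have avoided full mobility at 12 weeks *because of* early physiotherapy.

about 312 cases

p₁ = P(outcome | exposed) = 397/2482 = 0.15995
p₀ = P(outcome | unexposed) = 14/408 = 0.034314
PN = (p₁ − p₀)/p₁ = (0.15995 − 0.034314) / 0.15995 ≈ 0.78547.
Attributable cases ≈ PN × (exposed cases) = 0.78547 × 397 ≈ 311.83.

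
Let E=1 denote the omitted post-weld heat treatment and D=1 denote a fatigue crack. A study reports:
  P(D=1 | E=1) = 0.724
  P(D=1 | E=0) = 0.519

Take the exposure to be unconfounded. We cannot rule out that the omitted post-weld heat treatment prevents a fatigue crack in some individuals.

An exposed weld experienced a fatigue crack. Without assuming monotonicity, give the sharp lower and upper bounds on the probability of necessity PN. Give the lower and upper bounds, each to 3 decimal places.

0.283 ≤ PN ≤ 0.664

Let p₁ = 0.724, p₀ = 0.519.
Under exogeneity alone the bounds on PN are max{0,(p₁−p₀)/p₁} ≤ PN ≤ min{1,(1−p₀)/p₁}.
  lower = (p₁ − p₀)/p₁ = 0.205 / 0.724 ≈ 0.2831
  upper = min{1, (1 − p₀)/p₁} = 0.481 / 0.724 ≈ 0.6644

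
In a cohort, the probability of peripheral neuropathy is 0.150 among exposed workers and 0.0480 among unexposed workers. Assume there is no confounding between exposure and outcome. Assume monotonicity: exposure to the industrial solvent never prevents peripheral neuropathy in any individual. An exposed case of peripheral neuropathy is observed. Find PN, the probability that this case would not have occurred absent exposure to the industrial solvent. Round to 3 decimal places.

Let p₁ = 0.15, p₀ = 0.048.
Under exogeneity and monotonicity, PN = (p₁ − p₀) / p₁.
PN = (0.15 − 0.048) / 0.15 = 0.102 / 0.15 ≈ 0.6800

PN ≈ 0.680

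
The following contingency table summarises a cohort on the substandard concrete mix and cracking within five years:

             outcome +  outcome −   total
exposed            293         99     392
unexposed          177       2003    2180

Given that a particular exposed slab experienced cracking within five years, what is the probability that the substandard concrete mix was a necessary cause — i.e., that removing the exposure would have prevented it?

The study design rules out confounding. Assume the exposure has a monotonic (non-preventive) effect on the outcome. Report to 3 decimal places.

p₁ = P(outcome | exposed) = 293/392 = 0.74745
p₀ = P(outcome | unexposed) = 177/2180 = 0.081193
Under exogeneity and monotonicity, PN = (p₁ − p₀) / p₁.
PN = (0.74745 − 0.081193) / 0.74745 = 0.66626 / 0.74745 ≈ 0.8914

PN ≈ 0.891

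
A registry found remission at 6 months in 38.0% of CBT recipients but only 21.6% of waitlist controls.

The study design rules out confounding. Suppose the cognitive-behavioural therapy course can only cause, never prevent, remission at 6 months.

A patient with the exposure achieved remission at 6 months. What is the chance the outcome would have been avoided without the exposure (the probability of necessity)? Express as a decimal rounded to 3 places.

p₁ = 0.38, p₀ = 0.216.
Under exogeneity and monotonicity, PN = (p₁ − p₀) / p₁.
PN = (0.38 − 0.216) / 0.38 = 0.164 / 0.38 ≈ 0.4316

PN ≈ 0.432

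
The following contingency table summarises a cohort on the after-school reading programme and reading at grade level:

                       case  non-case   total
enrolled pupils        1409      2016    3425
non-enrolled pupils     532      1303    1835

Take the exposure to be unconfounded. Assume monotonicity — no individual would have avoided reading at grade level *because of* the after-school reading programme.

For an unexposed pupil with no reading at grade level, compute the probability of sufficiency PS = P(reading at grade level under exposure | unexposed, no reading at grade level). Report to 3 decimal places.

PS ≈ 0.171

p₁ = P(outcome | exposed) = 1409/3425 = 0.41139
p₀ = P(outcome | unexposed) = 532/1835 = 0.28992
Under exogeneity and monotonicity, PS = (p₁ − p₀)/(1 − p₀).
PS = (0.41139 − 0.28992) / 0.71008 ≈ 0.1711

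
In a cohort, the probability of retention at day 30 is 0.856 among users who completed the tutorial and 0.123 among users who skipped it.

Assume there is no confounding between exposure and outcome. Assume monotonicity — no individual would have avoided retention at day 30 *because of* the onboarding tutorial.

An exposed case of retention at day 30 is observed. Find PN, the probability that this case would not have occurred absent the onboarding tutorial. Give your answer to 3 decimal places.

Let p₁ = 0.856, p₀ = 0.123.
Under exogeneity and monotonicity, PN = (p₁ − p₀) / p₁.
PN = (0.856 − 0.123) / 0.856 = 0.733 / 0.856 ≈ 0.8563

PN ≈ 0.856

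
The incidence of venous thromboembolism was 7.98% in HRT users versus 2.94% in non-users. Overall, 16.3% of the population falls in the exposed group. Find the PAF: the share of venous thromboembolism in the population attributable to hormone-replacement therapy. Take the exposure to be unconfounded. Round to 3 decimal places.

PAF ≈ 0.218

p₁ = 0.0798, p₀ = 0.0294.
Overall risk P(Y=1) = π·p₁ + (1−π)·p₀ = 0.163×0.0798 + 0.837×0.0294 = 0.037615.
Under exogeneity, PAF = [P(Y=1) − p₀] / P(Y=1).
PAF = (0.037615 − 0.0294) / 0.037615 ≈ 0.2184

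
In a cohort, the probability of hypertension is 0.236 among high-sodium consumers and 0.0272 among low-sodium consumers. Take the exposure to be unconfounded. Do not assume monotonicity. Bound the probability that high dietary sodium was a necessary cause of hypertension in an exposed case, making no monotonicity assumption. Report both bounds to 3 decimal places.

Let p₁ = 0.236, p₀ = 0.0272.
Under exogeneity alone the bounds on PN are max{0,(p₁−p₀)/p₁} ≤ PN ≤ min{1,(1−p₀)/p₁}.
  lower = (p₁ − p₀)/p₁ = 0.2088 / 0.236 ≈ 0.8847
  upper = min{1, (1 − p₀)/p₁} = 0.9728 / 0.236 ≈ 4.1220 → capped at 1

0.885 ≤ PN ≤ 1.000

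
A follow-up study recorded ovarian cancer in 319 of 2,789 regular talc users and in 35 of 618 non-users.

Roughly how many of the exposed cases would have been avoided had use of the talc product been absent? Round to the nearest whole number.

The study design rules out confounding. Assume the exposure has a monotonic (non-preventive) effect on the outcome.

about 161 cases

p₁ = P(outcome | exposed) = 319/2789 = 0.11438
p₀ = P(outcome | unexposed) = 35/618 = 0.056634
PN = (p₁ − p₀)/p₁ = (0.11438 − 0.056634) / 0.11438 ≈ 0.50485.
Attributable cases ≈ PN × (exposed cases) = 0.50485 × 319 ≈ 161.05.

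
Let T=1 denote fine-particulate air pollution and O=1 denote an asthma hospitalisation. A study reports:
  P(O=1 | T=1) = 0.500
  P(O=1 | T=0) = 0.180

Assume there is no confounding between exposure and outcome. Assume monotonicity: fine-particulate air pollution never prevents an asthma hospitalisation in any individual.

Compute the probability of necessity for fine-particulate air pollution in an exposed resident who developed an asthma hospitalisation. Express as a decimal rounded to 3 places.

PN ≈ 0.640

Let p₁ = 0.5, p₀ = 0.18.
Under exogeneity and monotonicity, PN = (p₁ − p₀) / p₁.
PN = (0.5 − 0.18) / 0.5 = 0.32 / 0.5 ≈ 0.6400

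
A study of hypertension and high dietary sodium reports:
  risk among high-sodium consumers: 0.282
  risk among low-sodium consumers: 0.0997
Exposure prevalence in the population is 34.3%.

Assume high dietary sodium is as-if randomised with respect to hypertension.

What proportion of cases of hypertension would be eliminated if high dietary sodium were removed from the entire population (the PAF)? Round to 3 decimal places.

PAF ≈ 0.385

Let p₁ = 0.282, p₀ = 0.0997.
Overall risk P(Y=1) = π·p₁ + (1−π)·p₀ = 0.343×0.282 + 0.657×0.0997 = 0.16223.
Under exogeneity, PAF = [P(Y=1) − p₀] / P(Y=1).
PAF = (0.16223 − 0.0997) / 0.16223 ≈ 0.3854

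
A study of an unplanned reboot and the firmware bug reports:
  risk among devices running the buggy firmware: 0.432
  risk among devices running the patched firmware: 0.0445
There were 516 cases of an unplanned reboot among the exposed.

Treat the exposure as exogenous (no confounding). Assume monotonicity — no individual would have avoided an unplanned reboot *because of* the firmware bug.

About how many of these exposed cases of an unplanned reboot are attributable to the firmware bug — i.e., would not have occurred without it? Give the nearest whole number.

Let p₁ = 0.432, p₀ = 0.0445.
PN = (p₁ − p₀)/p₁ = (0.432 − 0.0445) / 0.432 ≈ 0.89699.
Attributable cases ≈ PN × (exposed cases) = 0.89699 × 516 ≈ 462.85.

about 463 cases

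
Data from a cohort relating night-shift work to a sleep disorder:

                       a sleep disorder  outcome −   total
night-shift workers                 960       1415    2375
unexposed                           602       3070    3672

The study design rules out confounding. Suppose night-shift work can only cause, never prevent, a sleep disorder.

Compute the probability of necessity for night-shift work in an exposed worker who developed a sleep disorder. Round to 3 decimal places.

p₁ = P(outcome | exposed) = 960/2375 = 0.40421
p₀ = P(outcome | unexposed) = 602/3672 = 0.16394
Under exogeneity and monotonicity, PN = (p₁ − p₀)/p₁.
PN = (0.40421 − 0.16394) / 0.40421 ≈ 0.5944

PN ≈ 0.594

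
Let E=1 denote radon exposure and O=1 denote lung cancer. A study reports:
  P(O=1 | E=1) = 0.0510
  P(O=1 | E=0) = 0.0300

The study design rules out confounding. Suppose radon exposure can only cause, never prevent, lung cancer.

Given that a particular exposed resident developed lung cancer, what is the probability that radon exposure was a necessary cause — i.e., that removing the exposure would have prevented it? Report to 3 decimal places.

Let p₁ = 0.051, p₀ = 0.03.
Under exogeneity and monotonicity, PN = (p₁ − p₀) / p₁.
PN = (0.051 − 0.03) / 0.051 = 0.021 / 0.051 ≈ 0.4118

PN ≈ 0.412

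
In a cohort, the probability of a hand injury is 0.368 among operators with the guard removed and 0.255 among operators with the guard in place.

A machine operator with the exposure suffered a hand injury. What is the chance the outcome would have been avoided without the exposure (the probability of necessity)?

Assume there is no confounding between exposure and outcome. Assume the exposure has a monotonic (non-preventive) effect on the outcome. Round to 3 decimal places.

PN ≈ 0.307

Let p₁ = 0.368, p₀ = 0.255.
Under exogeneity and monotonicity, PN = (p₁ − p₀) / p₁.
PN = (0.368 − 0.255) / 0.368 = 0.113 / 0.368 ≈ 0.3071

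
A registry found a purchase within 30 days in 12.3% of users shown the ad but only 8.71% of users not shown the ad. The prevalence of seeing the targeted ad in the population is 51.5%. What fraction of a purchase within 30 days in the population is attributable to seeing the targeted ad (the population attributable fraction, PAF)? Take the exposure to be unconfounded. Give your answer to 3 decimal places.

PAF ≈ 0.175

p₁ = 0.123, p₀ = 0.0871.
Overall risk P(Y=1) = π·p₁ + (1−π)·p₀ = 0.515×0.123 + 0.485×0.0871 = 0.10559.
Under exogeneity, PAF = [P(Y=1) − p₀] / P(Y=1).
PAF = (0.10559 − 0.0871) / 0.10559 ≈ 0.1751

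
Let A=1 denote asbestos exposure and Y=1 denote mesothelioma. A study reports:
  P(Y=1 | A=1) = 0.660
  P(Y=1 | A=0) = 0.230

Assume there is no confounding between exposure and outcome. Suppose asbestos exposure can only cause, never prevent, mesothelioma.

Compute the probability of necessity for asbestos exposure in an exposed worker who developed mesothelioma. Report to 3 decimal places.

PN ≈ 0.652

Let p₁ = 0.66, p₀ = 0.23.
Under exogeneity and monotonicity, PN = (p₁ − p₀) / p₁.
PN = (0.66 − 0.23) / 0.66 = 0.43 / 0.66 ≈ 0.6515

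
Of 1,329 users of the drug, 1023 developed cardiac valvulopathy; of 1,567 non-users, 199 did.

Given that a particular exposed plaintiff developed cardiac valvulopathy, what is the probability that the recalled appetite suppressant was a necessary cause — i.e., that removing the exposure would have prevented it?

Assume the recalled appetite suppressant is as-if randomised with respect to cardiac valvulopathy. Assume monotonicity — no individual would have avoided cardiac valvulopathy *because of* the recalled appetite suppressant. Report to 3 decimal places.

p₁ = P(outcome | exposed) = 1023/1329 = 0.76975
p₀ = P(outcome | unexposed) = 199/1567 = 0.12699
Under exogeneity and monotonicity, PN = (p₁ − p₀) / p₁.
PN = (0.76975 − 0.12699) / 0.76975 = 0.64276 / 0.76975 ≈ 0.8350

PN ≈ 0.835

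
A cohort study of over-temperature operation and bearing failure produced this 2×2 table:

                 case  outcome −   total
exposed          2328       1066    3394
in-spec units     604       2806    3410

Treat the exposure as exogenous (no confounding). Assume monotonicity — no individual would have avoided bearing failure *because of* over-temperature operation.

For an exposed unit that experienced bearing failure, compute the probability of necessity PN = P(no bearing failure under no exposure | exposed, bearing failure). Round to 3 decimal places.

p₁ = P(outcome | exposed) = 2328/3394 = 0.68592
p₀ = P(outcome | unexposed) = 604/3410 = 0.17713
Under exogeneity and monotonicity, PN = (p₁ − p₀)/p₁.
PN = (0.68592 − 0.17713) / 0.68592 ≈ 0.7418

PN ≈ 0.742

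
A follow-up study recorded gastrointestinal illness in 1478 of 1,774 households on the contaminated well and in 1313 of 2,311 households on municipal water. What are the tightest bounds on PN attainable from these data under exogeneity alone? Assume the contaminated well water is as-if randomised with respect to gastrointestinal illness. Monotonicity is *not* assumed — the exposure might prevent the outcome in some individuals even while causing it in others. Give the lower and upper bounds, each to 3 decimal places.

p₁ = P(outcome | exposed) = 1478/1774 = 0.83315
p₀ = P(outcome | unexposed) = 1313/2311 = 0.56815
Under exogeneity alone the bounds on PN are max{0,(p₁−p₀)/p₁} ≤ PN ≤ min{1,(1−p₀)/p₁}.
  lower = (p₁ − p₀)/p₁ = 0.26499 / 0.83315 ≈ 0.3181
  upper = min{1, (1 − p₀)/p₁} = 0.43185 / 0.83315 ≈ 0.5183

0.318 ≤ PN ≤ 0.518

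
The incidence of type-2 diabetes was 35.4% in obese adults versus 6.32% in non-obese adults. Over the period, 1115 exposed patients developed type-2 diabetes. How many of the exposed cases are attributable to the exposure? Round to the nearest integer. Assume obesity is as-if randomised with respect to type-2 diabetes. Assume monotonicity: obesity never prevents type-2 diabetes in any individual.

about 916 cases

p₁ = 0.354, p₀ = 0.0632.
PN = (p₁ − p₀)/p₁ = (0.354 − 0.0632) / 0.354 ≈ 0.82147.
Attributable cases ≈ PN × (exposed cases) = 0.82147 × 1115 ≈ 915.94.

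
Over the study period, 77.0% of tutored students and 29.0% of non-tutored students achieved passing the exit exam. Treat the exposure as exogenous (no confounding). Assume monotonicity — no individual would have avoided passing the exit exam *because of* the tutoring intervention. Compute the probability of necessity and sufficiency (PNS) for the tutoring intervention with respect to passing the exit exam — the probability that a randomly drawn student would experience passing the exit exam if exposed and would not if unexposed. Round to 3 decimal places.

p₁ = 0.77, p₀ = 0.29.
Under exogeneity and monotonicity, PNS = p₁ − p₀.
PNS = 0.77 − 0.29 = 0.48

PNS ≈ 0.480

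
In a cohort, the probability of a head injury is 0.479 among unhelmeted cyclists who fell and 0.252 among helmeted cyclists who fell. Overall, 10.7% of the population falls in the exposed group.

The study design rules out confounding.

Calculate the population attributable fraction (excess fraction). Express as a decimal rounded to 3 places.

Let p₁ = 0.479, p₀ = 0.252.
Overall risk P(Y=1) = π·p₁ + (1−π)·p₀ = 0.107×0.479 + 0.893×0.252 = 0.27629.
Under exogeneity, PAF = [P(Y=1) − p₀] / P(Y=1).
PAF = (0.27629 − 0.252) / 0.27629 ≈ 0.0879

PAF ≈ 0.088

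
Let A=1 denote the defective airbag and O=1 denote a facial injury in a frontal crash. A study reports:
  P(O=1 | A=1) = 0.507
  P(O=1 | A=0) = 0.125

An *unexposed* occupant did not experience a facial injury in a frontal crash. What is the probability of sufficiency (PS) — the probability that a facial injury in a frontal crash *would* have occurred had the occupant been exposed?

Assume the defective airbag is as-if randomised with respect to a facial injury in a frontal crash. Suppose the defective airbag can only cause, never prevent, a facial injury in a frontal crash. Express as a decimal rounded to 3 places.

Let p₁ = 0.507, p₀ = 0.125.
Under exogeneity and monotonicity, PS = (p₁ − p₀) / (1 − p₀).
PS = (0.507 − 0.125) / (1 − 0.125) = 0.382 / 0.875 ≈ 0.4366

PS ≈ 0.437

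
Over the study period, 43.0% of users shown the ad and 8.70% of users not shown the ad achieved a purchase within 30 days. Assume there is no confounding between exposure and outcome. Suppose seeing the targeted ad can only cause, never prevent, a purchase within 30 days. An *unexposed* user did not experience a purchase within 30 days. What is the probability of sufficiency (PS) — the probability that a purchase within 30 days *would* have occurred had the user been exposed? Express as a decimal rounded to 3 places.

p₁ = 0.43, p₀ = 0.087.
Under exogeneity and monotonicity, PS = (p₁ − p₀) / (1 − p₀).
PS = (0.43 − 0.087) / (1 − 0.087) = 0.343 / 0.913 ≈ 0.3757

PS ≈ 0.376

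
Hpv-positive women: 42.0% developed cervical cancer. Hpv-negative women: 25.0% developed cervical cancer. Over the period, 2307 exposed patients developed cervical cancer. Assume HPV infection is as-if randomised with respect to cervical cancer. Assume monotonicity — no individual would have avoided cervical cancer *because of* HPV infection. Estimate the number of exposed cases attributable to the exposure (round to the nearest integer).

p₁ = 0.42, p₀ = 0.25.
PN = (p₁ − p₀)/p₁ = (0.42 − 0.25) / 0.42 ≈ 0.40476.
Attributable cases ≈ PN × (exposed cases) = 0.40476 × 2307 ≈ 933.79.

about 934 cases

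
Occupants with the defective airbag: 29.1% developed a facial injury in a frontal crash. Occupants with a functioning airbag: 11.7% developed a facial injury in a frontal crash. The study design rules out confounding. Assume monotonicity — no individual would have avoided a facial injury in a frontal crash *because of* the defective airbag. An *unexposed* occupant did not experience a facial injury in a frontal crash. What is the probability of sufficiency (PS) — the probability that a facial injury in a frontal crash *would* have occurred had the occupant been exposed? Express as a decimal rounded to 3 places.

p₁ = 0.291, p₀ = 0.117.
Under exogeneity and monotonicity, PS = (p₁ − p₀) / (1 − p₀).
PS = (0.291 − 0.117) / (1 − 0.117) = 0.174 / 0.883 ≈ 0.1971

PS ≈ 0.197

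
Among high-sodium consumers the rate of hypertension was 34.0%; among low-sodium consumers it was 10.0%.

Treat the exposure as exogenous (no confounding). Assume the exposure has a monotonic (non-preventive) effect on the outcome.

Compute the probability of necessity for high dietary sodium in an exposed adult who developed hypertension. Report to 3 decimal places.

PN ≈ 0.706

p₁ = 0.34, p₀ = 0.1.
Under exogeneity and monotonicity, PN = (p₁ − p₀) / p₁.
PN = (0.34 − 0.1) / 0.34 = 0.24 / 0.34 ≈ 0.7059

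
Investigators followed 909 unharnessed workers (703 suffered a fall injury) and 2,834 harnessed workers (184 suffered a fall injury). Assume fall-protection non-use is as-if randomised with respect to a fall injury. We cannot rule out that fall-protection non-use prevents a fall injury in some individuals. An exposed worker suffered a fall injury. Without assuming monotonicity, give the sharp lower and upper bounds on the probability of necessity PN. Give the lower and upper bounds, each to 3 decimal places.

0.916 ≤ PN ≤ 1.000

p₁ = P(outcome | exposed) = 703/909 = 0.77338
p₀ = P(outcome | unexposed) = 184/2834 = 0.064926
Under exogeneity alone the bounds on PN are max{0,(p₁−p₀)/p₁} ≤ PN ≤ min{1,(1−p₀)/p₁}.
  lower = (p₁ − p₀)/p₁ = 0.70845 / 0.77338 ≈ 0.9160
  upper = min{1, (1 − p₀)/p₁} = 0.93507 / 0.77338 ≈ 1.2091 → capped at 1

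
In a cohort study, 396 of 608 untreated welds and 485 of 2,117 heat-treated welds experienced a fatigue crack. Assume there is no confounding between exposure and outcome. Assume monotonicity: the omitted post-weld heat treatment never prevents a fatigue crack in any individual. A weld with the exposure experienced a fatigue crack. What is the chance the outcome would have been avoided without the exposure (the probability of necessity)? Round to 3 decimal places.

p₁ = P(outcome | exposed) = 396/608 = 0.65132
p₀ = P(outcome | unexposed) = 485/2117 = 0.2291
Under exogeneity and monotonicity, PN = (p₁ − p₀) / p₁.
PN = (0.65132 − 0.2291) / 0.65132 = 0.42222 / 0.65132 ≈ 0.6483

PN ≈ 0.648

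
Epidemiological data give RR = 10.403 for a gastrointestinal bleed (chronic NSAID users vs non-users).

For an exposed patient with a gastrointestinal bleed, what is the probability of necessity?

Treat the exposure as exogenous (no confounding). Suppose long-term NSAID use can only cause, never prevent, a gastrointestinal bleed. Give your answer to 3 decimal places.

PN ≈ 0.904

Under exogeneity and monotonicity, PN = (RR − 1) / RR = 1 − 1/RR.
PN = (10.403 − 1) / 10.403 = 9.403 / 10.403 ≈ 0.9039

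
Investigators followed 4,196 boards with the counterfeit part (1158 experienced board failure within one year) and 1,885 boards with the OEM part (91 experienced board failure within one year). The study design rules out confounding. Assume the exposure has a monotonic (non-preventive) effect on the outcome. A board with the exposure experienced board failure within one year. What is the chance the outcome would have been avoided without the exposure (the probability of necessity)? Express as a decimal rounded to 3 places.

PN ≈ 0.825

p₁ = P(outcome | exposed) = 1158/4196 = 0.27598
p₀ = P(outcome | unexposed) = 91/1885 = 0.048276
Under exogeneity and monotonicity, PN = (p₁ − p₀) / p₁.
PN = (0.27598 − 0.048276) / 0.27598 = 0.2277 / 0.27598 ≈ 0.8251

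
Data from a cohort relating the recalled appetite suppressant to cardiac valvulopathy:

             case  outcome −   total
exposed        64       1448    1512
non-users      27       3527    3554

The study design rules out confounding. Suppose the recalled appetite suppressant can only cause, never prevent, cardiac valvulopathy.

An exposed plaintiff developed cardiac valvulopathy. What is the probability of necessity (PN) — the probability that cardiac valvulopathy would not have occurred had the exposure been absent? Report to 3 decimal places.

PN ≈ 0.821

p₁ = P(outcome | exposed) = 64/1512 = 0.042328
p₀ = P(outcome | unexposed) = 27/3554 = 0.0075971
Under exogeneity and monotonicity, PN = (p₁ − p₀)/p₁.
PN = (0.042328 − 0.0075971) / 0.042328 ≈ 0.8205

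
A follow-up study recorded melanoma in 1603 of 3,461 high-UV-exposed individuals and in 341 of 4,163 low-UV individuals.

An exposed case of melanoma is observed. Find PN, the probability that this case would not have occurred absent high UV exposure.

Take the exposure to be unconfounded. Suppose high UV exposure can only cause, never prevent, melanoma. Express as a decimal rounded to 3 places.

p₁ = P(outcome | exposed) = 1603/3461 = 0.46316
p₀ = P(outcome | unexposed) = 341/4163 = 0.081912
Under exogeneity and monotonicity, PN = (p₁ − p₀) / p₁.
PN = (0.46316 − 0.081912) / 0.46316 = 0.38125 / 0.46316 ≈ 0.8231

PN ≈ 0.823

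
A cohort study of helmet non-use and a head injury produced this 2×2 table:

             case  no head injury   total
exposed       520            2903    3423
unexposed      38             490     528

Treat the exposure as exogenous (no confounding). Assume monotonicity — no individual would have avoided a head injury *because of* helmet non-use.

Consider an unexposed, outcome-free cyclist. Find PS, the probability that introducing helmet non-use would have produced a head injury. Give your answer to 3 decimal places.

PS ≈ 0.086

p₁ = P(outcome | exposed) = 520/3423 = 0.15191
p₀ = P(outcome | unexposed) = 38/528 = 0.07197
Under exogeneity and monotonicity, PS = (p₁ − p₀) / (1 − p₀).
PS = (0.15191 − 0.07197) / (1 − 0.07197) = 0.079944 / 0.92803 ≈ 0.0861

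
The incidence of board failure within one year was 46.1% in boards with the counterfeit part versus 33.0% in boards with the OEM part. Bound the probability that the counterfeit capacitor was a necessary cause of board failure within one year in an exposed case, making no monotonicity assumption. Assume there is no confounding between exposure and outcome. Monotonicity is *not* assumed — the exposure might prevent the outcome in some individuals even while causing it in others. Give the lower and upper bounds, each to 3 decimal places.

p₁ = 0.461, p₀ = 0.33.
Under exogeneity alone the bounds on PN are max{0,(p₁−p₀)/p₁} ≤ PN ≤ min{1,(1−p₀)/p₁}.
  lower = (p₁ − p₀)/p₁ = 0.131 / 0.461 ≈ 0.2842
  upper = min{1, (1 − p₀)/p₁} = 0.67 / 0.461 ≈ 1.4534 → capped at 1

0.284 ≤ PN ≤ 1.000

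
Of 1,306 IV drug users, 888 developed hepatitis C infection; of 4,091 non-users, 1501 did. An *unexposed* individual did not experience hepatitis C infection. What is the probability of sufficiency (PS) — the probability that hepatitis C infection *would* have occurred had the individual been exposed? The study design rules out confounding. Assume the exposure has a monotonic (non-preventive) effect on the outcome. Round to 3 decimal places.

p₁ = P(outcome | exposed) = 888/1306 = 0.67994
p₀ = P(outcome | unexposed) = 1501/4091 = 0.3669
Under exogeneity and monotonicity, PS = (p₁ − p₀) / (1 − p₀).
PS = (0.67994 − 0.3669) / (1 − 0.3669) = 0.31304 / 0.6331 ≈ 0.4945

PS ≈ 0.494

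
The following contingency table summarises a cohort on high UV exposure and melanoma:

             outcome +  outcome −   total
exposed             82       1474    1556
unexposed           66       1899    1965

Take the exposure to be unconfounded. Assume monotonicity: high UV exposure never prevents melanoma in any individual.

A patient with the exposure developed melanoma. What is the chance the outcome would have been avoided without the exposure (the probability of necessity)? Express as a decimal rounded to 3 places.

PN ≈ 0.363

p₁ = P(outcome | exposed) = 82/1556 = 0.052699
p₀ = P(outcome | unexposed) = 66/1965 = 0.033588
Under exogeneity and monotonicity, PN = (p₁ − p₀) / p₁.
PN = (0.052699 − 0.033588) / 0.052699 = 0.019111 / 0.052699 ≈ 0.3627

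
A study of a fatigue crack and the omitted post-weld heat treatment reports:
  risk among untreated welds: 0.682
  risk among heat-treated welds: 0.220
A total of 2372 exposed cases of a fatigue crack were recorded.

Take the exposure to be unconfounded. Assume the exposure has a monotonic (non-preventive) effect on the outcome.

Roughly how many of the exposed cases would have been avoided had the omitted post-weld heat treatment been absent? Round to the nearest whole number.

Let p₁ = 0.682, p₀ = 0.22.
PN = (p₁ − p₀)/p₁ = (0.682 − 0.22) / 0.682 ≈ 0.67742.
Attributable cases ≈ PN × (exposed cases) = 0.67742 × 2372 ≈ 1606.84.

about 1607 cases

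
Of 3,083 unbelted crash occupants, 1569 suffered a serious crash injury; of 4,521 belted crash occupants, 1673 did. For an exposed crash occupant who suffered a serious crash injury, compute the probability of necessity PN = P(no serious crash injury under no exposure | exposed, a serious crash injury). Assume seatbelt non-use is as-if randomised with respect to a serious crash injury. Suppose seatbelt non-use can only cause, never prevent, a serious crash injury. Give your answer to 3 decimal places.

p₁ = P(outcome | exposed) = 1569/3083 = 0.50892
p₀ = P(outcome | unexposed) = 1673/4521 = 0.37005
Under exogeneity and monotonicity, PN = (p₁ − p₀) / p₁.
PN = (0.50892 − 0.37005) / 0.50892 = 0.13887 / 0.50892 ≈ 0.2729

PN ≈ 0.273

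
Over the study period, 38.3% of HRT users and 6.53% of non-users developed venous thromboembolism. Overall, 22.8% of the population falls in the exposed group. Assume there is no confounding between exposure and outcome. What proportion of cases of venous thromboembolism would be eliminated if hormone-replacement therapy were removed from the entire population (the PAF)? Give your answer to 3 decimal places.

p₁ = 0.383, p₀ = 0.0653.
Overall risk P(Y=1) = π·p₁ + (1−π)·p₀ = 0.228×0.383 + 0.772×0.0653 = 0.13774.
Under exogeneity, PAF = [P(Y=1) − p₀] / P(Y=1).
PAF = (0.13774 − 0.0653) / 0.13774 ≈ 0.5259

PAF ≈ 0.526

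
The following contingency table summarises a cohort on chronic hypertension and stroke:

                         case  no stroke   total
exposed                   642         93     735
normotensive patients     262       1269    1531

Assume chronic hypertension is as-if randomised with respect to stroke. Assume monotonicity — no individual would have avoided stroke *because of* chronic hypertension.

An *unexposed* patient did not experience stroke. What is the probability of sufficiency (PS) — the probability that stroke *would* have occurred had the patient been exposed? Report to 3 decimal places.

PS ≈ 0.847

p₁ = P(outcome | exposed) = 642/735 = 0.87347
p₀ = P(outcome | unexposed) = 262/1531 = 0.17113
Under exogeneity and monotonicity, PS = (p₁ − p₀) / (1 − p₀).
PS = (0.87347 − 0.17113) / (1 − 0.17113) = 0.70234 / 0.82887 ≈ 0.8473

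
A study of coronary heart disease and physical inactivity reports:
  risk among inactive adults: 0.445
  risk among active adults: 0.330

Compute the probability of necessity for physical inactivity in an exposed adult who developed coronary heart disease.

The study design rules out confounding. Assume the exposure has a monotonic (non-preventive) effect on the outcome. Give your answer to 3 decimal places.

PN ≈ 0.258

Let p₁ = 0.445, p₀ = 0.33.
Under exogeneity and monotonicity, PN = (p₁ − p₀) / p₁.
PN = (0.445 − 0.33) / 0.445 = 0.115 / 0.445 ≈ 0.2584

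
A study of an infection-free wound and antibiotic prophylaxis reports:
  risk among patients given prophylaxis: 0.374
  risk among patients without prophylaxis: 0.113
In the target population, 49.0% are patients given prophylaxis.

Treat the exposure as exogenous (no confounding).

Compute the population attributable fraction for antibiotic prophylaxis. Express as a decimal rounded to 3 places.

PAF ≈ 0.531

Let p₁ = 0.374, p₀ = 0.113.
Overall risk P(Y=1) = π·p₁ + (1−π)·p₀ = 0.49×0.374 + 0.51×0.113 = 0.24089.
Under exogeneity, PAF = [P(Y=1) − p₀] / P(Y=1).
PAF = (0.24089 − 0.113) / 0.24089 ≈ 0.5309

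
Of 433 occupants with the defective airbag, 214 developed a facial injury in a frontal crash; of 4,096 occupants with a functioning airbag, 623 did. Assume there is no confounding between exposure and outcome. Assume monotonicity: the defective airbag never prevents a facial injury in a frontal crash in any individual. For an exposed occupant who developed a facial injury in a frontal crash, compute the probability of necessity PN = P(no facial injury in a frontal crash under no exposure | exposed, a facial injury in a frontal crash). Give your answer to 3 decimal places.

p₁ = P(outcome | exposed) = 214/433 = 0.49423
p₀ = P(outcome | unexposed) = 623/4096 = 0.1521
Under exogeneity and monotonicity, PN = (p₁ − p₀) / p₁.
PN = (0.49423 − 0.1521) / 0.49423 = 0.34213 / 0.49423 ≈ 0.6922

PN ≈ 0.692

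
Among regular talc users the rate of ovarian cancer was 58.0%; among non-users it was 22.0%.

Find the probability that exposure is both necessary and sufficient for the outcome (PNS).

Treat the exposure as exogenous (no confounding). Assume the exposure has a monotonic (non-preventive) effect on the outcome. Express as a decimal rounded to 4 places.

PNS ≈ 0.3600

p₁ = 0.58, p₀ = 0.22.
Under exogeneity and monotonicity, PNS = p₁ − p₀.
PNS = 0.58 − 0.22 = 0.36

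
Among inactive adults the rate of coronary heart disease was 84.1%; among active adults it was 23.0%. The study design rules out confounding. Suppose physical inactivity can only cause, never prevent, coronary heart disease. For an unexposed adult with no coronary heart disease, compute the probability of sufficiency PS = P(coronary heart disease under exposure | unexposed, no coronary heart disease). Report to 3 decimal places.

PS ≈ 0.794

p₁ = 0.841, p₀ = 0.23.
Under exogeneity and monotonicity, PS = (p₁ − p₀) / (1 − p₀).
PS = (0.841 − 0.23) / (1 − 0.23) = 0.611 / 0.77 ≈ 0.7935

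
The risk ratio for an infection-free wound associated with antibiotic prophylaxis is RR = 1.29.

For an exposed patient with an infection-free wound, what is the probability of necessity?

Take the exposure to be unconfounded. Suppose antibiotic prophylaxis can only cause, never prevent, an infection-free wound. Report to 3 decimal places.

PN ≈ 0.225

Under exogeneity and monotonicity, PN = (RR − 1) / RR = 1 − 1/RR.
PN = (1.29 − 1) / 1.29 = 0.29 / 1.29 ≈ 0.2248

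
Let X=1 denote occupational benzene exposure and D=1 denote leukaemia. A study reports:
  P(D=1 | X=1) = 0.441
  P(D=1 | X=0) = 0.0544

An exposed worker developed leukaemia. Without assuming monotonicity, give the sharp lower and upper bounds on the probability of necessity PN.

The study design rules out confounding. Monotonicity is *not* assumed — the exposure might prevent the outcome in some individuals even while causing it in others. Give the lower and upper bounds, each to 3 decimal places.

Let p₁ = 0.441, p₀ = 0.0544.
Under exogeneity alone the bounds on PN are max{0,(p₁−p₀)/p₁} ≤ PN ≤ min{1,(1−p₀)/p₁}.
  lower = (p₁ − p₀)/p₁ = 0.3866 / 0.441 ≈ 0.8766
  upper = min{1, (1 − p₀)/p₁} = 0.9456 / 0.441 ≈ 2.1442 → capped at 1

0.877 ≤ PN ≤ 1.000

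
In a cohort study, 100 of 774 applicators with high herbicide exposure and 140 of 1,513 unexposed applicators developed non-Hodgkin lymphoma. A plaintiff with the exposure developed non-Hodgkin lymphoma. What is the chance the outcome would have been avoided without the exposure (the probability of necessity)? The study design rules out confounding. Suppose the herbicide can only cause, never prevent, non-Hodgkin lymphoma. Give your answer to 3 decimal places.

p₁ = P(outcome | exposed) = 100/774 = 0.1292
p₀ = P(outcome | unexposed) = 140/1513 = 0.092531
Under exogeneity and monotonicity, PN = (p₁ − p₀) / p₁.
PN = (0.1292 − 0.092531) / 0.1292 = 0.036668 / 0.1292 ≈ 0.2838

PN ≈ 0.284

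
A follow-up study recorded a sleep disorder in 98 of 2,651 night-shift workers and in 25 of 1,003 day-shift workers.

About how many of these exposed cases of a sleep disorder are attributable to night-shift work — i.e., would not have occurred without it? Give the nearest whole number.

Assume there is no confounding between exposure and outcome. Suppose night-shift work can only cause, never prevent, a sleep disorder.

about 32 cases

p₁ = P(outcome | exposed) = 98/2651 = 0.036967
p₀ = P(outcome | unexposed) = 25/1003 = 0.024925
PN = (p₁ − p₀)/p₁ = (0.036967 − 0.024925) / 0.036967 ≈ 0.32575.
Attributable cases ≈ PN × (exposed cases) = 0.32575 × 98 ≈ 31.92.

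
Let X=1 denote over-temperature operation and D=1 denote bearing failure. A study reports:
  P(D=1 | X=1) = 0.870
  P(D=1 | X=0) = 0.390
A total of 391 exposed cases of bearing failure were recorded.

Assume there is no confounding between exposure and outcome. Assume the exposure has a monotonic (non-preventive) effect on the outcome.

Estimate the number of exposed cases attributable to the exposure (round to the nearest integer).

about 216 cases

Let p₁ = 0.87, p₀ = 0.39.
PN = (p₁ − p₀)/p₁ = (0.87 − 0.39) / 0.87 ≈ 0.55172.
Attributable cases ≈ PN × (exposed cases) = 0.55172 × 391 ≈ 215.72.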